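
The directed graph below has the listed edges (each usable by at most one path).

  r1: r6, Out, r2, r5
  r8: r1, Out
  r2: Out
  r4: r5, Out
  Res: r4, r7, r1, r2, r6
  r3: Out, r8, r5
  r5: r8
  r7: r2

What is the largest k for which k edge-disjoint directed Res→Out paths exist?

Assign every edge capacity 1; by Menger, the answer equals the max flow.
Path Res→r1→Out (+1); total 1.
Path Res→r2→Out (+1); total 2.
Path Res→r4→Out (+1); total 3.
No residual Res→Out path; max flow = 3.
Certifying cut of size 3: {Res→r1, Res→r4, r2→Out}.

3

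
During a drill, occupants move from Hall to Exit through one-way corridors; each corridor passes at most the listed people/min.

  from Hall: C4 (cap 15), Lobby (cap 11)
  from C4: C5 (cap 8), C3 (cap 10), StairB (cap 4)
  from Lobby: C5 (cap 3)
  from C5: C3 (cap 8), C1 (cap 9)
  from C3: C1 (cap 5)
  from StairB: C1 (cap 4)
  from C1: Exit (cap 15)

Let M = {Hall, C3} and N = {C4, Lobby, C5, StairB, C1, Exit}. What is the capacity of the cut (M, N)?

31

Edges leaving {Hall, C3}: Hall→C4 (15), Hall→Lobby (11), C3→C1 (5).
Cut capacity = 15 + 11 + 5 = 31.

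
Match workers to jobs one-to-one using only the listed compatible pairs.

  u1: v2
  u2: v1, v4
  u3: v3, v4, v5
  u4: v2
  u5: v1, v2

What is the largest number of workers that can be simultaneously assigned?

4

Unit-capacity flow: source→left, listed edges, right→sink; max matching = max flow.
Augmenting path u1→v2 (+1); matched 1.
Augmenting path u2→v1 (+1); matched 2.
Augmenting path u3→v3 (+1); matched 3.
Augmenting path u5→v1→u2→v4 (+1); matched 4.
No augmenting path remains; maximum matching = 4.
König certificate: {u2, u3, u5, v2} is a vertex cover of size 4 (every listed pair touches it), so no matching can be larger.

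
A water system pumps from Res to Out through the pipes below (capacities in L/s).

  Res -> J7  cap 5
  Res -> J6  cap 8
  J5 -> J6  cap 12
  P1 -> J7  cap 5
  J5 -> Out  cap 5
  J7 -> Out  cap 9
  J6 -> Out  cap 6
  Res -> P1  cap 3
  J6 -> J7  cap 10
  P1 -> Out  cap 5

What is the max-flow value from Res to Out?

Augment Res→P1→Out: bottleneck 3, flow now 3.
Augment Res→J6→Out: bottleneck 6, flow now 9.
Augment Res→J7→Out: bottleneck 5, flow now 14.
Augment Res→J6→J7→Out: bottleneck 2, flow now 16.
No augmenting path remains; maximum flow = 16.
In the residual graph, reachable from Res: {Res}.
Min-cut edges: Res→P1 (3), Res→J6 (8), Res→J7 (5); capacity 3 + 8 + 5 = 16.
This cut is saturated, so no flow can exceed 16.

16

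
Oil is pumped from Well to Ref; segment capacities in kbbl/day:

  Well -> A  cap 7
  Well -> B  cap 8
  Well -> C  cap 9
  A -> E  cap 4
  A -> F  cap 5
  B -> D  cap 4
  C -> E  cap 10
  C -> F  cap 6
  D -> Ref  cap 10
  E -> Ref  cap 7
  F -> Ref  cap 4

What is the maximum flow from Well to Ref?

15

Augment Well→A→E→Ref: bottleneck 4, flow now 4.
Augment Well→A→F→Ref: bottleneck 3, flow now 7.
Augment Well→B→D→Ref: bottleneck 4, flow now 11.
Augment Well→C→E→Ref: bottleneck 3, flow now 14.
Augment Well→C→F→Ref: bottleneck 1, flow now 15.
No augmenting path remains; maximum flow = 15.
In the residual graph, reachable from Well: {Well, A, B, C, E, F}.
Min-cut edges: B→D (4), E→Ref (7), F→Ref (4); capacity 4 + 7 + 4 = 15.
This cut is saturated, so no flow can exceed 15.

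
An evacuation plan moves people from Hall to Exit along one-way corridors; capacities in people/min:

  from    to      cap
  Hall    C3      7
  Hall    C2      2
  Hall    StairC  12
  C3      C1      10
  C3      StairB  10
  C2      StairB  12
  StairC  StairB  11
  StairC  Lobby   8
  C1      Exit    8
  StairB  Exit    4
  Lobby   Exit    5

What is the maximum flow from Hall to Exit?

16

Augment Hall→C3→C1→Exit: bottleneck 7, flow now 7.
Augment Hall→C2→StairB→Exit: bottleneck 2, flow now 9.
Augment Hall→StairC→StairB→Exit: bottleneck 2, flow now 11.
Augment Hall→StairC→Lobby→Exit: bottleneck 5, flow now 16.
No augmenting path remains; maximum flow = 16.
In the residual graph, reachable from Hall: {Hall, C2, StairC, StairB, Lobby}.
Min-cut edges: Hall→C3 (7), StairB→Exit (4), Lobby→Exit (5); capacity 7 + 4 + 5 = 16.
This cut is saturated, so no flow can exceed 16.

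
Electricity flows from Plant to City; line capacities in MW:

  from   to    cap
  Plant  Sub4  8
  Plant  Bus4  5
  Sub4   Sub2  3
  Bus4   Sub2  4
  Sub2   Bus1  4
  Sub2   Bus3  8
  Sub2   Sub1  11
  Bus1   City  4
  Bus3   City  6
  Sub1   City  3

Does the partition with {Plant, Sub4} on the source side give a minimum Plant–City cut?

Given cut capacity: 5 + 3 = 8.
Augment Plant→Sub4→Sub2→Bus1→City: bottleneck 3, flow now 3.
Augment Plant→Bus4→Sub2→Bus1→City: bottleneck 1, flow now 4.
Augment Plant→Bus4→Sub2→Bus3→City: bottleneck 3, flow now 7.
No augmenting path remains; maximum flow = 7.
In the residual graph, reachable from Plant: {Plant, Sub4, Bus4}.
Min-cut edges: Sub4→Sub2 (3), Bus4→Sub2 (4); capacity 3 + 4 = 7.
Cut capacity 8 exceeds the max flow 7, so it is not minimum.

No — its capacity is 8, but the minimum cut has capacity 7.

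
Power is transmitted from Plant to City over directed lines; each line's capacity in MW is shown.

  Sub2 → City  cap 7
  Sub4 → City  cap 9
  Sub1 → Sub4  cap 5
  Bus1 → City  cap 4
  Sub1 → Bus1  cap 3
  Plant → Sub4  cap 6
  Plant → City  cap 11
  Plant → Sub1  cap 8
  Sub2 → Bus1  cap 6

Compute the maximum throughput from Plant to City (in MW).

23

Augment Plant→City: bottleneck 11, flow now 11.
Augment Plant→Sub4→City: bottleneck 6, flow now 17.
Augment Plant→Sub1→Bus1→City: bottleneck 3, flow now 20.
Augment Plant→Sub1→Sub4→City: bottleneck 3, flow now 23.
No augmenting path remains; maximum flow = 23.
In the residual graph, reachable from Plant: {Plant, Sub1, Sub4}.
Min-cut edges: Plant→City (11), Sub1→Bus1 (3), Sub4→City (9); capacity 11 + 3 + 9 = 23.
This cut is saturated, so no flow can exceed 23.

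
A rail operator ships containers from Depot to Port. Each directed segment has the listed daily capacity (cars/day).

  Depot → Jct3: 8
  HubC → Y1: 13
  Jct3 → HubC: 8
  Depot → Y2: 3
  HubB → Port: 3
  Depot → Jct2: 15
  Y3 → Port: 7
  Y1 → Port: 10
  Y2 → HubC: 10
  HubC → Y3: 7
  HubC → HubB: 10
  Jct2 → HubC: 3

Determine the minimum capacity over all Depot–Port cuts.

14

Augment Depot→Jct2→HubC→Y3→Port: bottleneck 3, flow now 3.
Augment Depot→Jct3→HubC→Y3→Port: bottleneck 4, flow now 7.
Augment Depot→Jct3→HubC→HubB→Port: bottleneck 3, flow now 10.
Augment Depot→Jct3→HubC→Y1→Port: bottleneck 1, flow now 11.
Augment Depot→Y2→HubC→Y1→Port: bottleneck 3, flow now 14.
No augmenting path remains; maximum flow = 14.
By max-flow min-cut, the minimum cut capacity equals the max flow.
In the residual graph, reachable from Depot: {Depot, Jct2}.
Min-cut edges: Depot→Jct3 (8), Depot→Y2 (3), Jct2→HubC (3); capacity 8 + 3 + 3 = 14.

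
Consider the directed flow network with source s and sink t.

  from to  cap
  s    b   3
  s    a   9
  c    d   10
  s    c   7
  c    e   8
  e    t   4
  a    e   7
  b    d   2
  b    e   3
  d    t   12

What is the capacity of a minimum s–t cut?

13

Augment s→a→e→t: bottleneck 4, flow now 4.
Augment s→b→d→t: bottleneck 2, flow now 6.
Augment s→c→d→t: bottleneck 7, flow now 13.
No augmenting path remains; maximum flow = 13.
By max-flow min-cut, the minimum cut capacity equals the max flow.
In the residual graph, reachable from s: {s, a, b, e}.
Min-cut edges: s→c (7), b→d (2), e→t (4); capacity 7 + 2 + 4 = 13.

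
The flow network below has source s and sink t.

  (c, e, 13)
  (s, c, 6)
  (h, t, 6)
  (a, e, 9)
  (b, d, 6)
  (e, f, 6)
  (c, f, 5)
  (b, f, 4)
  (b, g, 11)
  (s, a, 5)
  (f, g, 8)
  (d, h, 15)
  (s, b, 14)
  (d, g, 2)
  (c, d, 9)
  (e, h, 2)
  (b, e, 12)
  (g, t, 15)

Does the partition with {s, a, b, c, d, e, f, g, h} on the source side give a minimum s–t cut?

Given cut capacity: 15 + 6 = 21.
Augment s→b→g→t: bottleneck 11, flow now 11.
Augment s→a→e→h→t: bottleneck 2, flow now 13.
Augment s→b→d→g→t: bottleneck 2, flow now 15.
Augment s→b→d→h→t: bottleneck 1, flow now 16.
Augment s→c→d→h→t: bottleneck 3, flow now 19.
Augment s→c→f→g→t: bottleneck 2, flow now 21.
No augmenting path remains; maximum flow = 21.
Cut capacity 21 equals the max flow, so it is a minimum cut.

Yes — it is a minimum cut (capacity 21).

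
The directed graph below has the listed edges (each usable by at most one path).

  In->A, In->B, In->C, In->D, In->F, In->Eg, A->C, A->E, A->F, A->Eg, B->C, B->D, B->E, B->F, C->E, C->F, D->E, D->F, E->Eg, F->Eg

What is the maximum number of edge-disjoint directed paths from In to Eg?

Assign every edge capacity 1; by Menger, the answer equals the max flow.
Path In→Eg (+1); total 1.
Path In→A→Eg (+1); total 2.
Path In→F→Eg (+1); total 3.
Path In→B→E→Eg (+1); total 4.
No residual In→Eg path; max flow = 4.
Certifying cut of size 4: {E→Eg, F→Eg, In→A, In→Eg}.

4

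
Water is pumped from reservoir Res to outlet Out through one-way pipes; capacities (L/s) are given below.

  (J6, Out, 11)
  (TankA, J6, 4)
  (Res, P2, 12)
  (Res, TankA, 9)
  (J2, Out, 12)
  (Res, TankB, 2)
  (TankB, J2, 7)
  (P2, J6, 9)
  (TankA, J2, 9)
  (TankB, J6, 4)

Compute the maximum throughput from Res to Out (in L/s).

Augment Res→TankA→J2→Out: bottleneck 9, flow now 9.
Augment Res→P2→J6→Out: bottleneck 9, flow now 18.
Augment Res→TankB→J2→Out: bottleneck 2, flow now 20.
No augmenting path remains; maximum flow = 20.
In the residual graph, reachable from Res: {Res, P2}.
Min-cut edges: Res→TankA (9), Res→TankB (2), P2→J6 (9); capacity 9 + 2 + 9 = 20.
This cut is saturated, so no flow can exceed 20.

20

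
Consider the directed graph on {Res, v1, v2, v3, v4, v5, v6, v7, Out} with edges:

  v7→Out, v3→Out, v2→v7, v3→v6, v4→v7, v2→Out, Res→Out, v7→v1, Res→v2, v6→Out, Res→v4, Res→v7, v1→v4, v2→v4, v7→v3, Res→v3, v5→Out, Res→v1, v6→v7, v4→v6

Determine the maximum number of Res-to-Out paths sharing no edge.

Assign every edge capacity 1; by Menger, the answer equals the max flow.
Path Res→Out (+1); total 1.
Path Res→v2→Out (+1); total 2.
Path Res→v3→Out (+1); total 3.
Path Res→v7→Out (+1); total 4.
Path Res→v4→v6→Out (+1); total 5.
No residual Res→Out path; max flow = 5.
Certifying cut of size 5: {Res→Out, Res→v2, v3→Out, v6→Out, v7→Out}.

5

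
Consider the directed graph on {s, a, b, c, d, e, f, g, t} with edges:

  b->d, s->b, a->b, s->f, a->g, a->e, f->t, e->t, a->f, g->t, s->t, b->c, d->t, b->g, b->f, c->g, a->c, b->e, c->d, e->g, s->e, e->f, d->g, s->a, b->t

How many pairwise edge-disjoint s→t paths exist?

Assign every edge capacity 1; by Menger, the answer equals the max flow.
Path s→t (+1); total 1.
Path s→b→t (+1); total 2.
Path s→e→t (+1); total 3.
Path s→f→t (+1); total 4.
Path s→a→g→t (+1); total 5.
No residual s→t path; max flow = 5.
Certifying cut of size 5: {s→a, s→b, s→e, s→f, s→t}.

5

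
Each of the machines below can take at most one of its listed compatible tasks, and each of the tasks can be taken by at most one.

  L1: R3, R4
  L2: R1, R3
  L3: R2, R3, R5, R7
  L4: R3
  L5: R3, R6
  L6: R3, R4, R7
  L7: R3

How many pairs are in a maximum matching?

Unit-capacity flow: source→left, listed edges, right→sink; max matching = max flow.
Augmenting path L1→R3 (+1); matched 1.
Augmenting path L2→R1 (+1); matched 2.
Augmenting path L3→R2 (+1); matched 3.
Augmenting path L5→R6 (+1); matched 4.
Augmenting path L6→R4 (+1); matched 5.
Augmenting path L4→R3→L1→R4→L6→R7 (+1); matched 6.
No augmenting path remains; maximum matching = 6.
König certificate: {L1, L2, L3, L5, L6, R3} is a vertex cover of size 6 (every listed pair touches it), so no matching can be larger.

6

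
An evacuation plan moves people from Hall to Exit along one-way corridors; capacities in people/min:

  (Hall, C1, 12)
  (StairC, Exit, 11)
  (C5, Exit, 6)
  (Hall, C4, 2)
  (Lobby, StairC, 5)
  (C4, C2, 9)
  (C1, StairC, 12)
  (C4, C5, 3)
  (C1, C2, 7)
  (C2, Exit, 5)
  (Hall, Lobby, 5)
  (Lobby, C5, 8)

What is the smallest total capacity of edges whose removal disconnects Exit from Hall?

Augment Hall→C4→C2→Exit: bottleneck 2, flow now 2.
Augment Hall→Lobby→StairC→Exit: bottleneck 5, flow now 7.
Augment Hall→C1→StairC→Exit: bottleneck 6, flow now 13.
Augment Hall→C1→C2→Exit: bottleneck 3, flow now 16.
Augment Hall→C1→StairC→Lobby→C5→Exit: bottleneck 3, flow now 19. (uses reverse residual edge)
No augmenting path remains; maximum flow = 19.
By max-flow min-cut, the minimum cut capacity equals the max flow.
In the residual graph, reachable from Hall: {Hall}.
Min-cut edges: Hall→C4 (2), Hall→Lobby (5), Hall→C1 (12); capacity 2 + 5 + 12 = 19.

19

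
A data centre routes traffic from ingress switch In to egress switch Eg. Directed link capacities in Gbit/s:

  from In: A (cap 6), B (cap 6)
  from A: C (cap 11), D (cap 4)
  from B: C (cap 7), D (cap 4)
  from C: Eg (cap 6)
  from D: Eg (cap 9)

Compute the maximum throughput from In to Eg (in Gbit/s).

12

Augment In→A→C→Eg: bottleneck 6, flow now 6.
Augment In→B→D→Eg: bottleneck 4, flow now 10.
Augment In→B→C→A→D→Eg: bottleneck 2, flow now 12. (uses reverse residual edge)
No augmenting path remains; maximum flow = 12.
In the residual graph, reachable from In: {In}.
Min-cut edges: In→A (6), In→B (6); capacity 6 + 6 = 12.
This cut is saturated, so no flow can exceed 12.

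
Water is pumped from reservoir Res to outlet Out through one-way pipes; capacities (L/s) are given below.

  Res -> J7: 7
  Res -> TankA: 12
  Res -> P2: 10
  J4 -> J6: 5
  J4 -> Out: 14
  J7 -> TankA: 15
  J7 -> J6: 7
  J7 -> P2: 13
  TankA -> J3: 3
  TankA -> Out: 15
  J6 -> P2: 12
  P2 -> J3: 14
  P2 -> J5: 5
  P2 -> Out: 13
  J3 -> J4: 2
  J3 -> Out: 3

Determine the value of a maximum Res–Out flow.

29

Augment Res→TankA→Out: bottleneck 12, flow now 12.
Augment Res→P2→Out: bottleneck 10, flow now 22.
Augment Res→J7→TankA→Out: bottleneck 3, flow now 25.
Augment Res→J7→P2→Out: bottleneck 3, flow now 28.
Augment Res→J7→TankA→J3→Out: bottleneck 1, flow now 29.
No augmenting path remains; maximum flow = 29.
In the residual graph, reachable from Res: {Res}.
Min-cut edges: Res→J7 (7), Res→TankA (12), Res→P2 (10); capacity 7 + 12 + 10 = 29.
This cut is saturated, so no flow can exceed 29.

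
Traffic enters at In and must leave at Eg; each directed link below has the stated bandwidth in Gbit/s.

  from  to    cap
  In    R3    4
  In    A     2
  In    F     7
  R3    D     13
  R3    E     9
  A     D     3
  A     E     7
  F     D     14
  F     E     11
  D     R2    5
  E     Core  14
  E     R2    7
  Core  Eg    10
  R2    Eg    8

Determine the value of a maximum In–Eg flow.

13

Augment In→R3→D→R2→Eg: bottleneck 4, flow now 4.
Augment In→A→D→R2→Eg: bottleneck 1, flow now 5.
Augment In→A→E→Core→Eg: bottleneck 1, flow now 6.
Augment In→F→E→Core→Eg: bottleneck 7, flow now 13.
No augmenting path remains; maximum flow = 13.
In the residual graph, reachable from In: {In}.
Min-cut edges: In→R3 (4), In→A (2), In→F (7); capacity 4 + 2 + 7 = 13.
This cut is saturated, so no flow can exceed 13.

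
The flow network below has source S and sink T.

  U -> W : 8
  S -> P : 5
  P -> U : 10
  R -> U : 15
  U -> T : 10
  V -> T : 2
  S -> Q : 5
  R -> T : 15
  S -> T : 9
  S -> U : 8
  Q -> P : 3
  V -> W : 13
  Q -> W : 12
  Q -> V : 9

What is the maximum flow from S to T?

21

Augment S→T: bottleneck 9, flow now 9.
Augment S→U→T: bottleneck 8, flow now 17.
Augment S→P→U→T: bottleneck 2, flow now 19.
Augment S→Q→V→T: bottleneck 2, flow now 21.
No augmenting path remains; maximum flow = 21.
In the residual graph, reachable from S: {S, P, Q, U, V, W}.
Min-cut edges: S→T (9), U→T (10), V→T (2); capacity 9 + 10 + 2 = 21.
This cut is saturated, so no flow can exceed 21.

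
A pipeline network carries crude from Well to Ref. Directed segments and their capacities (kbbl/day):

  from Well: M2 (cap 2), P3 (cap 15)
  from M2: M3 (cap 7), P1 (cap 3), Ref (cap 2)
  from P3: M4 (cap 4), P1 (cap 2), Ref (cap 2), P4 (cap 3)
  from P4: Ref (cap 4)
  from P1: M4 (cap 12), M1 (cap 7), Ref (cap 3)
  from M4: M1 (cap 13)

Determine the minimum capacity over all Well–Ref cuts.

Augment Well→M2→Ref: bottleneck 2, flow now 2.
Augment Well→P3→Ref: bottleneck 2, flow now 4.
Augment Well→P3→P4→Ref: bottleneck 3, flow now 7.
Augment Well→P3→P1→Ref: bottleneck 2, flow now 9.
No augmenting path remains; maximum flow = 9.
By max-flow min-cut, the minimum cut capacity equals the max flow.
In the residual graph, reachable from Well: {Well, P3, M4, M1}.
Min-cut edges: Well→M2 (2), P3→P4 (3), P3→P1 (2), P3→Ref (2); capacity 2 + 3 + 2 + 2 = 9.

9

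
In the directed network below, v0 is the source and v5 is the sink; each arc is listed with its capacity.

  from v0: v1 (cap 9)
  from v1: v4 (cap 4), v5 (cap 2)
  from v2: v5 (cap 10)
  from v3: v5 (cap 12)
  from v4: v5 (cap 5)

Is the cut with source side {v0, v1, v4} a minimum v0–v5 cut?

No — its capacity is 7, but the minimum cut has capacity 6.

Given cut capacity: 2 + 5 = 7.
Augment v0→v1→v5: bottleneck 2, flow now 2.
Augment v0→v1→v4→v5: bottleneck 4, flow now 6.
No augmenting path remains; maximum flow = 6.
In the residual graph, reachable from v0: {v0, v1}.
Min-cut edges: v1→v4 (4), v1→v5 (2); capacity 4 + 2 = 6.
Cut capacity 7 exceeds the max flow 6, so it is not minimum.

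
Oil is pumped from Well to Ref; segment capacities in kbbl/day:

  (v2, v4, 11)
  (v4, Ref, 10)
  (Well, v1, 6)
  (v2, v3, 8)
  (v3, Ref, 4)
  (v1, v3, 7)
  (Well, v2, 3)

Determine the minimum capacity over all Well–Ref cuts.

Augment Well→v1→v3→Ref: bottleneck 4, flow now 4.
Augment Well→v2→v4→Ref: bottleneck 3, flow now 7.
No augmenting path remains; maximum flow = 7.
By max-flow min-cut, the minimum cut capacity equals the max flow.
In the residual graph, reachable from Well: {Well, v1, v3}.
Min-cut edges: Well→v2 (3), v3→Ref (4); capacity 3 + 4 = 7.

7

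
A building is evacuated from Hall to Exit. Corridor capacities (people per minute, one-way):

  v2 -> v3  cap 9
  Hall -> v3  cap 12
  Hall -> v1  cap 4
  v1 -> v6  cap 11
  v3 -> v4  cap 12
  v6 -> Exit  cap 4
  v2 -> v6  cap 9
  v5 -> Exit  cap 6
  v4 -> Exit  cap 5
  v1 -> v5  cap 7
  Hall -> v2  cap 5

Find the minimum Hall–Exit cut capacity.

Augment Hall→v1→v5→Exit: bottleneck 4, flow now 4.
Augment Hall→v2→v6→Exit: bottleneck 4, flow now 8.
Augment Hall→v3→v4→Exit: bottleneck 5, flow now 13.
No augmenting path remains; maximum flow = 13.
By max-flow min-cut, the minimum cut capacity equals the max flow.
In the residual graph, reachable from Hall: {Hall, v2, v3, v4, v6}.
Min-cut edges: Hall→v1 (4), v4→Exit (5), v6→Exit (4); capacity 4 + 5 + 4 = 13.

13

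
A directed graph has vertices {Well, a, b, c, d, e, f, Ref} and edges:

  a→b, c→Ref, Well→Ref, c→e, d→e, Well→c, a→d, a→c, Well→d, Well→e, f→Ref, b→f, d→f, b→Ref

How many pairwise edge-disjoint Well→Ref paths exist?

3

Assign every edge capacity 1; by Menger, the answer equals the max flow.
Path Well→Ref (+1); total 1.
Path Well→c→Ref (+1); total 2.
Path Well→d→f→Ref (+1); total 3.
No residual Well→Ref path; max flow = 3.
Certifying cut of size 3: {Well→Ref, Well→c, Well→d}.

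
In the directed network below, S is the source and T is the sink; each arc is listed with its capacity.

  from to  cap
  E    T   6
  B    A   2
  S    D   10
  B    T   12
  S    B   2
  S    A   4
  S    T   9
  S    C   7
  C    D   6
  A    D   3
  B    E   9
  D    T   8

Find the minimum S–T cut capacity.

19

Augment S→T: bottleneck 9, flow now 9.
Augment S→B→T: bottleneck 2, flow now 11.
Augment S→D→T: bottleneck 8, flow now 19.
No augmenting path remains; maximum flow = 19.
By max-flow min-cut, the minimum cut capacity equals the max flow.
In the residual graph, reachable from S: {S, A, C, D}.
Min-cut edges: S→B (2), S→T (9), D→T (8); capacity 2 + 9 + 8 = 19.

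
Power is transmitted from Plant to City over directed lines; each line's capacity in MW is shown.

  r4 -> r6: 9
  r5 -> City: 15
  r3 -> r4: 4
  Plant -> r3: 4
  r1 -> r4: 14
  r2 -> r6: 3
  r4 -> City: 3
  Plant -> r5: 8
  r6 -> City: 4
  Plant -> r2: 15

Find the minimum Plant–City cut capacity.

Augment Plant→r5→City: bottleneck 8, flow now 8.
Augment Plant→r2→r6→City: bottleneck 3, flow now 11.
Augment Plant→r3→r4→City: bottleneck 3, flow now 14.
Augment Plant→r3→r4→r6→City: bottleneck 1, flow now 15.
No augmenting path remains; maximum flow = 15.
By max-flow min-cut, the minimum cut capacity equals the max flow.
In the residual graph, reachable from Plant: {Plant, r2}.
Min-cut edges: Plant→r3 (4), Plant→r5 (8), r2→r6 (3); capacity 4 + 8 + 3 = 15.

15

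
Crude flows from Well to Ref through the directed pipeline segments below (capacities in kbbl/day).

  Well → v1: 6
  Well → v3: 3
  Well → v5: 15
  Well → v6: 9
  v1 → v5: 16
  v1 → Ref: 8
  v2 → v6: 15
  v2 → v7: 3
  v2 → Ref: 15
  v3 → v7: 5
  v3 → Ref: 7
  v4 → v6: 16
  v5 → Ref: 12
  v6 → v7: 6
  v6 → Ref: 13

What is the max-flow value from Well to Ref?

Augment Well→v1→Ref: bottleneck 6, flow now 6.
Augment Well→v3→Ref: bottleneck 3, flow now 9.
Augment Well→v5→Ref: bottleneck 12, flow now 21.
Augment Well→v6→Ref: bottleneck 9, flow now 30.
No augmenting path remains; maximum flow = 30.
In the residual graph, reachable from Well: {Well, v5}.
Min-cut edges: Well→v1 (6), Well→v3 (3), Well→v6 (9), v5→Ref (12); capacity 6 + 3 + 9 + 12 = 30.
This cut is saturated, so no flow can exceed 30.

30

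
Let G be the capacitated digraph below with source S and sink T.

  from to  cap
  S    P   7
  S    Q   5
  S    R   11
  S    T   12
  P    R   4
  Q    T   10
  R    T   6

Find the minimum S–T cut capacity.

Augment S→T: bottleneck 12, flow now 12.
Augment S→Q→T: bottleneck 5, flow now 17.
Augment S→R→T: bottleneck 6, flow now 23.
No augmenting path remains; maximum flow = 23.
By max-flow min-cut, the minimum cut capacity equals the max flow.
In the residual graph, reachable from S: {S, P, R}.
Min-cut edges: S→Q (5), S→T (12), R→T (6); capacity 5 + 12 + 6 = 23.

23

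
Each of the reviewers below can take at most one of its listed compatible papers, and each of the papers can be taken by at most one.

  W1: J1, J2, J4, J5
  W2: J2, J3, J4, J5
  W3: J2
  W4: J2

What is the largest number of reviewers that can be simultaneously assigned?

Unit-capacity flow: source→left, listed edges, right→sink; max matching = max flow.
Augmenting path W1→J1 (+1); matched 1.
Augmenting path W2→J2 (+1); matched 2.
Augmenting path W3→J2→W2→J3 (+1); matched 3.
No augmenting path remains; maximum matching = 3.
König certificate: {W1, W2, J2} is a vertex cover of size 3 (every listed pair touches it), so no matching can be larger.

3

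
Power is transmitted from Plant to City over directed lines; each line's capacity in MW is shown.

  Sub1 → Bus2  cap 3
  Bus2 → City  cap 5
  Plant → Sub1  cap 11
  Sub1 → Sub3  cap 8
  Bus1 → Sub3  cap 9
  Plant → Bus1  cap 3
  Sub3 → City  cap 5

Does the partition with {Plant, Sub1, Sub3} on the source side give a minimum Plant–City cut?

No — its capacity is 11, but the minimum cut has capacity 8.

Given cut capacity: 3 + 3 + 5 = 11.
Augment Plant→Sub1→Sub3→City: bottleneck 5, flow now 5.
Augment Plant→Sub1→Bus2→City: bottleneck 3, flow now 8.
No augmenting path remains; maximum flow = 8.
In the residual graph, reachable from Plant: {Plant, Sub1, Bus1, Sub3}.
Min-cut edges: Sub1→Bus2 (3), Sub3→City (5); capacity 3 + 5 = 8.
Cut capacity 11 exceeds the max flow 8, so it is not minimum.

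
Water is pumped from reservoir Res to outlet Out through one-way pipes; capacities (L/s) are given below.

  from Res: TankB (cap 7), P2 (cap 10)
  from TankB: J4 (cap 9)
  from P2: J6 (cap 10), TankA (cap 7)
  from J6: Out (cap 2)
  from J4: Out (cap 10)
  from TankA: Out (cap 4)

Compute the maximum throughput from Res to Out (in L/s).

Augment Res→TankB→J4→Out: bottleneck 7, flow now 7.
Augment Res→P2→J6→Out: bottleneck 2, flow now 9.
Augment Res→P2→TankA→Out: bottleneck 4, flow now 13.
No augmenting path remains; maximum flow = 13.
In the residual graph, reachable from Res: {Res, P2, J6, TankA}.
Min-cut edges: Res→TankB (7), J6→Out (2), TankA→Out (4); capacity 7 + 2 + 4 = 13.
This cut is saturated, so no flow can exceed 13.

13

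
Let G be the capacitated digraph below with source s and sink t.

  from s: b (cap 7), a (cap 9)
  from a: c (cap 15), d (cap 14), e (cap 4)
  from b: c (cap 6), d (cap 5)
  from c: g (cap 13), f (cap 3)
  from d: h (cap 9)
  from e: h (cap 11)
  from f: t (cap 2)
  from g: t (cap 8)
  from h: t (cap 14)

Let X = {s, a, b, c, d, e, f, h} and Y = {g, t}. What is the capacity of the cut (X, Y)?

Edges leaving {s, a, b, c, d, e, f, h}: c→g (13), f→t (2), h→t (14).
Cut capacity = 13 + 2 + 14 = 29.

29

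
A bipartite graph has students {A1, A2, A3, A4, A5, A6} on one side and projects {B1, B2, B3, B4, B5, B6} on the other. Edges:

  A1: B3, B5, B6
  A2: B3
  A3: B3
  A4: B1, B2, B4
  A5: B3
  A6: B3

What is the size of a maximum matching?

3

Unit-capacity flow: source→left, listed edges, right→sink; max matching = max flow.
Augmenting path A1→B3 (+1); matched 1.
Augmenting path A4→B1 (+1); matched 2.
Augmenting path A2→B3→A1→B5 (+1); matched 3.
No augmenting path remains; maximum matching = 3.
König certificate: {A1, A4, B3} is a vertex cover of size 3 (every listed pair touches it), so no matching can be larger.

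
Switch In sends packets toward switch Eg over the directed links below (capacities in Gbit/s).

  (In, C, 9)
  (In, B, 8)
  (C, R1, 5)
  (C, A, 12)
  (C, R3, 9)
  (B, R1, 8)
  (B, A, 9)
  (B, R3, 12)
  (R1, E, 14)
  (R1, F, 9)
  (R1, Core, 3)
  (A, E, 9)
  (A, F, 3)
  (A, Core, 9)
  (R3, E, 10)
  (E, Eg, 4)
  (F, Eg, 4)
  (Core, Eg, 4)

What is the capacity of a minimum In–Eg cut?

12

Augment In→C→R1→E→Eg: bottleneck 4, flow now 4.
Augment In→C→R1→F→Eg: bottleneck 1, flow now 5.
Augment In→C→A→F→Eg: bottleneck 3, flow now 8.
Augment In→C→A→Core→Eg: bottleneck 1, flow now 9.
Augment In→B→R1→Core→Eg: bottleneck 3, flow now 12.
No augmenting path remains; maximum flow = 12.
By max-flow min-cut, the minimum cut capacity equals the max flow.
In the residual graph, reachable from In: {In, C, B, R1, A, R3, E, F, Core}.
Min-cut edges: E→Eg (4), F→Eg (4), Core→Eg (4); capacity 4 + 4 + 4 = 12.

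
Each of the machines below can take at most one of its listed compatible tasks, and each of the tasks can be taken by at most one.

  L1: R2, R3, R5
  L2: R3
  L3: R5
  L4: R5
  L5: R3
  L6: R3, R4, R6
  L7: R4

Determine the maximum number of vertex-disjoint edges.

Unit-capacity flow: source→left, listed edges, right→sink; max matching = max flow.
Augmenting path L1→R2 (+1); matched 1.
Augmenting path L2→R3 (+1); matched 2.
Augmenting path L3→R5 (+1); matched 3.
Augmenting path L6→R4 (+1); matched 4.
Augmenting path L7→R4→L6→R6 (+1); matched 5.
No augmenting path remains; maximum matching = 5.
König certificate: {L1, L6, L7, R3, R5} is a vertex cover of size 5 (every listed pair touches it), so no matching can be larger.

5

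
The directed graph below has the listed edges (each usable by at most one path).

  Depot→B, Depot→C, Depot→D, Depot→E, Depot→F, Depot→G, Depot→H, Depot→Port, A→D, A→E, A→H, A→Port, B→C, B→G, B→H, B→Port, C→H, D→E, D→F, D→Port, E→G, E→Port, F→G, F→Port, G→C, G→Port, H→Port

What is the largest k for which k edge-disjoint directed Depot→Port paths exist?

Assign every edge capacity 1; by Menger, the answer equals the max flow.
Path Depot→Port (+1); total 1.
Path Depot→B→Port (+1); total 2.
Path Depot→D→Port (+1); total 3.
Path Depot→E→Port (+1); total 4.
Path Depot→F→Port (+1); total 5.
Path Depot→G→Port (+1); total 6.
Path Depot→H→Port (+1); total 7.
No residual Depot→Port path; max flow = 7.
Certifying cut of size 7: {Depot→B, Depot→D, Depot→E, Depot→F, Depot→G, Depot→Port, H→Port}.

7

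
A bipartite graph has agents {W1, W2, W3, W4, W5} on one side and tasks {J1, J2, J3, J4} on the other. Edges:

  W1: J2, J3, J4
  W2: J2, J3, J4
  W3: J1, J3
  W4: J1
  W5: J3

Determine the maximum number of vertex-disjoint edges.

Unit-capacity flow: source→left, listed edges, right→sink; max matching = max flow.
Augmenting path W1→J2 (+1); matched 1.
Augmenting path W2→J3 (+1); matched 2.
Augmenting path W3→J1 (+1); matched 3.
Augmenting path W5→J3→W2→J4 (+1); matched 4.
No augmenting path remains; maximum matching = 4.
König certificate: {W1, W2, J1, J3} is a vertex cover of size 4 (every listed pair touches it), so no matching can be larger.

4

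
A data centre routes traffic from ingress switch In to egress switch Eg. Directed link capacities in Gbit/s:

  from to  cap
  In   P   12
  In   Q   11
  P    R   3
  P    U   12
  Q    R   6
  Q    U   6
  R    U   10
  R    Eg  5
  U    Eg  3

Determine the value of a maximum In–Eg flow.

Augment In→P→R→Eg: bottleneck 3, flow now 3.
Augment In→P→U→Eg: bottleneck 3, flow now 6.
Augment In→Q→R→Eg: bottleneck 2, flow now 8.
No augmenting path remains; maximum flow = 8.
In the residual graph, reachable from In: {In, P, Q, R, U}.
Min-cut edges: R→Eg (5), U→Eg (3); capacity 5 + 3 = 8.
This cut is saturated, so no flow can exceed 8.

8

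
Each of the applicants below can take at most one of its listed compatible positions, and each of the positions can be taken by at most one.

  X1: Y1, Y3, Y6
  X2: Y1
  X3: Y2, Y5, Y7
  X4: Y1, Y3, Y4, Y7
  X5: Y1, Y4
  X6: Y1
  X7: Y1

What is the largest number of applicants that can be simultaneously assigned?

Unit-capacity flow: source→left, listed edges, right→sink; max matching = max flow.
Augmenting path X1→Y1 (+1); matched 1.
Augmenting path X3→Y2 (+1); matched 2.
Augmenting path X4→Y3 (+1); matched 3.
Augmenting path X5→Y4 (+1); matched 4.
Augmenting path X2→Y1→X1→Y6 (+1); matched 5.
No augmenting path remains; maximum matching = 5.
König certificate: {X1, X3, X4, X5, Y1} is a vertex cover of size 5 (every listed pair touches it), so no matching can be larger.

5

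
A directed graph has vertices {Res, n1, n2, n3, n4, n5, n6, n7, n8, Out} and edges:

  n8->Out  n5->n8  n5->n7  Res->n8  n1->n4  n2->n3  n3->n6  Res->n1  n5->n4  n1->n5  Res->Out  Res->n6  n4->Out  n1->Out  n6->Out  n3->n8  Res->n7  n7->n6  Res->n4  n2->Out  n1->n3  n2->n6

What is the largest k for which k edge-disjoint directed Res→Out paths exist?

5

Assign every edge capacity 1; by Menger, the answer equals the max flow.
Path Res→Out (+1); total 1.
Path Res→n1→Out (+1); total 2.
Path Res→n4→Out (+1); total 3.
Path Res→n6→Out (+1); total 4.
Path Res→n8→Out (+1); total 5.
No residual Res→Out path; max flow = 5.
Certifying cut of size 5: {Res→Out, Res→n1, Res→n4, Res→n8, n6→Out}.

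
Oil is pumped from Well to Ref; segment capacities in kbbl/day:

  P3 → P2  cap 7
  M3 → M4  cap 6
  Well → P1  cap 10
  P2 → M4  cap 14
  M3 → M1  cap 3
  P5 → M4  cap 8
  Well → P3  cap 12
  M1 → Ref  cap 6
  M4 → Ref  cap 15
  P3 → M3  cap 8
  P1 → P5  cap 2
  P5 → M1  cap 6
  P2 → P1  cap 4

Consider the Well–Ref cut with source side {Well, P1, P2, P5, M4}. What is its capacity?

Edges leaving {Well, P1, P2, P5, M4}: Well→P3 (12), P5→M1 (6), M4→Ref (15).
Cut capacity = 12 + 6 + 15 = 33.

33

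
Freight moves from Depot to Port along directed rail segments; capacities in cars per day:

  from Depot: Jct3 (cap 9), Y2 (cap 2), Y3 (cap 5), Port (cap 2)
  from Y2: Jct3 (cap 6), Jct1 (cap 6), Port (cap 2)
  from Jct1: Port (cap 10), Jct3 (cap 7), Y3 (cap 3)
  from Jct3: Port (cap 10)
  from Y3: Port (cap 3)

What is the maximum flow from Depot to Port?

16

Augment Depot→Port: bottleneck 2, flow now 2.
Augment Depot→Y2→Port: bottleneck 2, flow now 4.
Augment Depot→Jct3→Port: bottleneck 9, flow now 13.
Augment Depot→Y3→Port: bottleneck 3, flow now 16.
No augmenting path remains; maximum flow = 16.
In the residual graph, reachable from Depot: {Depot, Y3}.
Min-cut edges: Depot→Y2 (2), Depot→Jct3 (9), Depot→Port (2), Y3→Port (3); capacity 2 + 9 + 2 + 3 = 16.
This cut is saturated, so no flow can exceed 16.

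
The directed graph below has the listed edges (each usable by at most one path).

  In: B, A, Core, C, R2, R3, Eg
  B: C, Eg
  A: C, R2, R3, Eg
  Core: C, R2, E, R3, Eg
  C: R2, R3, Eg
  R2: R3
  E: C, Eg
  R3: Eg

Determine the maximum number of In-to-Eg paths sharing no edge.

Assign every edge capacity 1; by Menger, the answer equals the max flow.
Path In→Eg (+1); total 1.
Path In→B→Eg (+1); total 2.
Path In→A→Eg (+1); total 3.
Path In→Core→Eg (+1); total 4.
Path In→C→Eg (+1); total 5.
Path In→R3→Eg (+1); total 6.
No residual In→Eg path; max flow = 6.
Certifying cut of size 6: {In→A, In→B, In→C, In→Core, In→Eg, R3→Eg}.

6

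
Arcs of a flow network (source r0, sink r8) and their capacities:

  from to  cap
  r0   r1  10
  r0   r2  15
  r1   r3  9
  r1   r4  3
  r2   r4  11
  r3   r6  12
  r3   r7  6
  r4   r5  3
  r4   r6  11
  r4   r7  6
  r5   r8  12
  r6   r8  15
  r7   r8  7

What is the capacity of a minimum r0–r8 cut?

Augment r0→r1→r3→r6→r8: bottleneck 9, flow now 9.
Augment r0→r1→r4→r5→r8: bottleneck 1, flow now 10.
Augment r0→r2→r4→r5→r8: bottleneck 2, flow now 12.
Augment r0→r2→r4→r6→r8: bottleneck 6, flow now 18.
Augment r0→r2→r4→r7→r8: bottleneck 3, flow now 21.
No augmenting path remains; maximum flow = 21.
By max-flow min-cut, the minimum cut capacity equals the max flow.
In the residual graph, reachable from r0: {r0, r2}.
Min-cut edges: r0→r1 (10), r2→r4 (11); capacity 10 + 11 = 21.

21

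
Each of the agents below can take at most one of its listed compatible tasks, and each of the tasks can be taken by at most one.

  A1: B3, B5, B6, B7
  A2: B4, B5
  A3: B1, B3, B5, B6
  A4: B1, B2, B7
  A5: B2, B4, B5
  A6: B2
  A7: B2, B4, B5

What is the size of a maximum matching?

Unit-capacity flow: source→left, listed edges, right→sink; max matching = max flow.
Augmenting path A1→B3 (+1); matched 1.
Augmenting path A2→B4 (+1); matched 2.
Augmenting path A3→B1 (+1); matched 3.
Augmenting path A4→B2 (+1); matched 4.
Augmenting path A5→B5 (+1); matched 5.
Augmenting path A6→B2→A4→B7 (+1); matched 6.
No augmenting path remains; maximum matching = 6.
König certificate: {A1, A3, A4, B2, B4, B5} is a vertex cover of size 6 (every listed pair touches it), so no matching can be larger.

6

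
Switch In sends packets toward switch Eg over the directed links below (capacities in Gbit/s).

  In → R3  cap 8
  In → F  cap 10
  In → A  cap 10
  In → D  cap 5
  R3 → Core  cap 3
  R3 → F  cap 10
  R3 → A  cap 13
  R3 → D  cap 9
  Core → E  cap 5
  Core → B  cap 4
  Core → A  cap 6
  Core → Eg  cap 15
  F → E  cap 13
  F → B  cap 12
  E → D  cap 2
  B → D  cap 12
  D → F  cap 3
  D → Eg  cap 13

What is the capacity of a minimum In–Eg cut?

16

Augment In→D→Eg: bottleneck 5, flow now 5.
Augment In→R3→Core→Eg: bottleneck 3, flow now 8.
Augment In→R3→D→Eg: bottleneck 5, flow now 13.
Augment In→F→E→D→Eg: bottleneck 2, flow now 15.
Augment In→F→B→D→Eg: bottleneck 1, flow now 16.
No augmenting path remains; maximum flow = 16.
By max-flow min-cut, the minimum cut capacity equals the max flow.
In the residual graph, reachable from In: {In, R3, F, E, B, A, D}.
Min-cut edges: R3→Core (3), D→Eg (13); capacity 3 + 13 = 16.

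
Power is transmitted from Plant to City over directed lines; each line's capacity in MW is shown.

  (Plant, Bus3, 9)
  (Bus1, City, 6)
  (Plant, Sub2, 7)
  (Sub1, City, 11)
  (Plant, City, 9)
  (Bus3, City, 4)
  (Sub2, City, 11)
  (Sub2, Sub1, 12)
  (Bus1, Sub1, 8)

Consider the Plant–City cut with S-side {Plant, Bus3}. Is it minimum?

Given cut capacity: 7 + 9 + 4 = 20.
Augment Plant→City: bottleneck 9, flow now 9.
Augment Plant→Bus3→City: bottleneck 4, flow now 13.
Augment Plant→Sub2→City: bottleneck 7, flow now 20.
No augmenting path remains; maximum flow = 20.
Cut capacity 20 equals the max flow, so it is a minimum cut.

Yes — it is a minimum cut (capacity 20).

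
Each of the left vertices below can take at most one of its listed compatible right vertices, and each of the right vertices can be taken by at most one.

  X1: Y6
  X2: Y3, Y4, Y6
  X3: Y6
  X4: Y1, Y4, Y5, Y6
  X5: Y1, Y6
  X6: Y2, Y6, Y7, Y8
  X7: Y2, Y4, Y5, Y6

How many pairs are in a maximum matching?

Unit-capacity flow: source→left, listed edges, right→sink; max matching = max flow.
Augmenting path X1→Y6 (+1); matched 1.
Augmenting path X2→Y3 (+1); matched 2.
Augmenting path X4→Y1 (+1); matched 3.
Augmenting path X6→Y2 (+1); matched 4.
Augmenting path X7→Y4 (+1); matched 5.
Augmenting path X5→Y1→X4→Y5 (+1); matched 6.
No augmenting path remains; maximum matching = 6.
König certificate: {X2, X4, X5, X6, X7, Y6} is a vertex cover of size 6 (every listed pair touches it), so no matching can be larger.

6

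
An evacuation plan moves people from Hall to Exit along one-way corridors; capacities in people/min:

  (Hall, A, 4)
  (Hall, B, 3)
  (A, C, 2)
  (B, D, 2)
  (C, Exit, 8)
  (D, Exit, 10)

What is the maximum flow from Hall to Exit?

Augment Hall→A→C→Exit: bottleneck 2, flow now 2.
Augment Hall→B→D→Exit: bottleneck 2, flow now 4.
No augmenting path remains; maximum flow = 4.
In the residual graph, reachable from Hall: {Hall, A, B}.
Min-cut edges: A→C (2), B→D (2); capacity 2 + 2 = 4.
This cut is saturated, so no flow can exceed 4.

4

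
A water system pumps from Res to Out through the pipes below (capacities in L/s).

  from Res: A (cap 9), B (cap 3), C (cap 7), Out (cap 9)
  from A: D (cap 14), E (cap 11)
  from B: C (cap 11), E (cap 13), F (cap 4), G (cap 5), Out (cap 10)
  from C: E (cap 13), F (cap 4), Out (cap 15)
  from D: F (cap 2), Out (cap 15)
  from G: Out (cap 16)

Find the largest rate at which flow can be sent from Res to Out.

Augment Res→Out: bottleneck 9, flow now 9.
Augment Res→B→Out: bottleneck 3, flow now 12.
Augment Res→C→Out: bottleneck 7, flow now 19.
Augment Res→A→D→Out: bottleneck 9, flow now 28.
No augmenting path remains; maximum flow = 28.
In the residual graph, reachable from Res: {Res}.
Min-cut edges: Res→A (9), Res→B (3), Res→C (7), Res→Out (9); capacity 9 + 3 + 7 + 9 = 28.
This cut is saturated, so no flow can exceed 28.

28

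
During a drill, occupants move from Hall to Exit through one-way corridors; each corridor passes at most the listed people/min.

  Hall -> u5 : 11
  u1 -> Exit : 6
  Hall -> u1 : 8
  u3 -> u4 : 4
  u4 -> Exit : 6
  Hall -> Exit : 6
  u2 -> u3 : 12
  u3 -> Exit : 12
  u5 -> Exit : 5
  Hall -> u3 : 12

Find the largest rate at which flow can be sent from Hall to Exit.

Augment Hall→Exit: bottleneck 6, flow now 6.
Augment Hall→u1→Exit: bottleneck 6, flow now 12.
Augment Hall→u3→Exit: bottleneck 12, flow now 24.
Augment Hall→u5→Exit: bottleneck 5, flow now 29.
No augmenting path remains; maximum flow = 29.
In the residual graph, reachable from Hall: {Hall, u1, u5}.
Min-cut edges: Hall→u3 (12), Hall→Exit (6), u1→Exit (6), u5→Exit (5); capacity 12 + 6 + 6 + 5 = 29.
This cut is saturated, so no flow can exceed 29.

29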